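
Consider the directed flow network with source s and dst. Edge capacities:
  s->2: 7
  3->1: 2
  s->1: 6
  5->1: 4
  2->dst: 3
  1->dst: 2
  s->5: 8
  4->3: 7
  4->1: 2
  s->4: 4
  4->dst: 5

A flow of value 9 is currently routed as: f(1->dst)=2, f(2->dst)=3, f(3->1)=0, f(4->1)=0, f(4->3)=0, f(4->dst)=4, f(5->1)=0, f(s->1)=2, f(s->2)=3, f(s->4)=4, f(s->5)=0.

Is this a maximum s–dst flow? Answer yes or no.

Yes

Residual reachable from s: {1, 2, 5, s}; dst is not reachable.
Saturated cut: s->4, 2->dst, 1->dst with total capacity 9 = current flow value. Flow is maximum.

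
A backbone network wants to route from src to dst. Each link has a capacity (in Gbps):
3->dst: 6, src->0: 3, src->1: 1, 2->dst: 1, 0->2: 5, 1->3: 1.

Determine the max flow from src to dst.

2

Augment src->1->3->dst: bottleneck 1. Total 1.
Augment src->0->2->dst: bottleneck 1. Total 2.
No augmenting path remains in the residual graph.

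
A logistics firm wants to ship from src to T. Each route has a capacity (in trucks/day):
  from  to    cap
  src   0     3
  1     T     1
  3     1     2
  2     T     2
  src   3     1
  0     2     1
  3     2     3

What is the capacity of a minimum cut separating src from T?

2

Max flow = 2 (via 2 augmenting paths).
In the residual at optimum, the set reachable from src is {0, src}.
Cut edges: src->3 (cap 1), 0->2 (cap 1). Sum = 2.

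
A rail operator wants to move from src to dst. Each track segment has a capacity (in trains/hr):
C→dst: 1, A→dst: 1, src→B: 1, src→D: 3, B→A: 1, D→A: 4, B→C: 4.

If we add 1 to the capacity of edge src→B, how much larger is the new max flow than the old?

Original max flow = 2.
Even with extra capacity on src→B, another cut of capacity 2 remains binding.
New max flow = 2. Increase = 0.

0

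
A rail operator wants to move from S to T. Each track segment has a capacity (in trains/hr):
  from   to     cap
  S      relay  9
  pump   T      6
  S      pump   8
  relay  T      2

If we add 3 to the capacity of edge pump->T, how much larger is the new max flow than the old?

2

Original max flow = 8.
After raising cap(pump->T), augmenting paths through that edge carry 2 more units.
New max flow = 10. Increase = 2.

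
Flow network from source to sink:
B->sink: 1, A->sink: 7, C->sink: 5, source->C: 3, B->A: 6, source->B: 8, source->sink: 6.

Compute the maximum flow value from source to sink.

16

Augment source->sink: bottleneck 6. Total 6.
Augment source->B->sink: bottleneck 1. Total 7.
Augment source->C->sink: bottleneck 3. Total 10.
Augment source->B->A->sink: bottleneck 6. Total 16.
No augmenting path remains in the residual graph.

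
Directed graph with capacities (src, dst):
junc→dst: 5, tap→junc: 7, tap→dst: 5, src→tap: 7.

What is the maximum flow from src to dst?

7

Augment src→tap→dst: bottleneck 5. Total 5.
Augment src→tap→junc→dst: bottleneck 2. Total 7.
No augmenting path remains in the residual graph.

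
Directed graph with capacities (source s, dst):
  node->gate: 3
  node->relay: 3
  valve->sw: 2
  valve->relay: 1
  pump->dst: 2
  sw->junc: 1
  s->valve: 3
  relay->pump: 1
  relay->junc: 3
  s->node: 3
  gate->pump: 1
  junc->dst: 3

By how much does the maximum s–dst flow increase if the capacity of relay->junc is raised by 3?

0

Original max flow = 5.
Edge relay->junc does not cross the min cut (source side {s, sw, valve}), so extra capacity there cannot help.
New max flow = 5. Increase = 0.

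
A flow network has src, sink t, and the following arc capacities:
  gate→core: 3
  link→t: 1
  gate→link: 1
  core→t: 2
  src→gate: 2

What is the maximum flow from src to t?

Augment src→gate→link→t: bottleneck 1. Total 1.
Augment src→gate→core→t: bottleneck 1. Total 2.
No augmenting path remains in the residual graph.

2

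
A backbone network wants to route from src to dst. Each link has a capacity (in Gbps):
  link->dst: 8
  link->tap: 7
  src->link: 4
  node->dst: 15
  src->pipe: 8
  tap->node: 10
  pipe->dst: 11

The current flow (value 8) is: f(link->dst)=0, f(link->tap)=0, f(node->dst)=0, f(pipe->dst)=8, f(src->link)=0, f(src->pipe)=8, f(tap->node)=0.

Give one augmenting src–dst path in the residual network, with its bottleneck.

Residual along src->link->dst: src->link: 4, link->dst: 8.
Bottleneck = min = 4.

src->link->dst, bottleneck 4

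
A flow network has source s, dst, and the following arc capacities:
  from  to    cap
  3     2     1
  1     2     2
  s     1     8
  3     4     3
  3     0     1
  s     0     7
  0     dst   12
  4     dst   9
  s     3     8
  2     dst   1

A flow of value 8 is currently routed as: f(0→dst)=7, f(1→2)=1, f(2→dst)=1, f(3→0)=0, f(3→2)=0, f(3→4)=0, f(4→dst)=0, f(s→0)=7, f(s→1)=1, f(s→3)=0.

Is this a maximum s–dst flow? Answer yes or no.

Residual path s→3→0→dst has bottleneck 1 > 0.
Pushing 1 along it raises the flow to 9, so the given flow is not maximum.

No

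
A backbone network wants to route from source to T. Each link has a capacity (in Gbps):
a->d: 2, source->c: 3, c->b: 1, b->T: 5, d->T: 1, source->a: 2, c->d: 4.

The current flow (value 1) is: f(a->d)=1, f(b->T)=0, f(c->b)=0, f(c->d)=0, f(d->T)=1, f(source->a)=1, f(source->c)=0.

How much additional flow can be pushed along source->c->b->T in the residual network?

Residual capacities along the path: source->c: 3, c->b: 1, b->T: 5.
Minimum is 1.

1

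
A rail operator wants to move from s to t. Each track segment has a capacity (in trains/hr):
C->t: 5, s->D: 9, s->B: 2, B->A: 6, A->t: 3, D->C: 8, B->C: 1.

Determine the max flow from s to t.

Augment s->D->C->t: bottleneck 5. Total 5.
Augment s->B->A->t: bottleneck 2. Total 7.
No augmenting path remains in the residual graph.

7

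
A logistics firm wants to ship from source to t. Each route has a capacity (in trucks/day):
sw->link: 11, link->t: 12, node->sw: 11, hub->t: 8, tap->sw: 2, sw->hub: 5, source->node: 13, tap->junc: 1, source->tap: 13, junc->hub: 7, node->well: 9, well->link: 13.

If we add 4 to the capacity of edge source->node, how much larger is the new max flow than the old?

2

Original max flow = 16.
After raising cap(source->node), augmenting paths through that edge carry 2 more units.
New max flow = 18. Increase = 2.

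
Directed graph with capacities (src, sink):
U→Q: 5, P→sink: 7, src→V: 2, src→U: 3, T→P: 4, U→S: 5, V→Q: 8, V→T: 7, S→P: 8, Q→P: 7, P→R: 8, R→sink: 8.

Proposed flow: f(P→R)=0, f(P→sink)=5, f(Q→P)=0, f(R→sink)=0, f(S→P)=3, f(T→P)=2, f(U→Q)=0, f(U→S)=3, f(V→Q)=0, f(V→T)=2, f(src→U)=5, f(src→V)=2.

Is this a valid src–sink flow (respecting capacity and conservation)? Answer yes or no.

No

Capacity violated on src→U: flow 5 > capacity 3.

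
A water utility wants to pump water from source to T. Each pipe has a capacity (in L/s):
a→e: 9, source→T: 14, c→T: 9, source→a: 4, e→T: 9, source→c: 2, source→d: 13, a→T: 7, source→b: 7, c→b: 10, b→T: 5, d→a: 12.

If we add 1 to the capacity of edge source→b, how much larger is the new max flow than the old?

0

Original max flow = 37.
Edge source→b does not cross the min cut (source side {b, d, source}), so extra capacity there cannot help.
New max flow = 37. Increase = 0.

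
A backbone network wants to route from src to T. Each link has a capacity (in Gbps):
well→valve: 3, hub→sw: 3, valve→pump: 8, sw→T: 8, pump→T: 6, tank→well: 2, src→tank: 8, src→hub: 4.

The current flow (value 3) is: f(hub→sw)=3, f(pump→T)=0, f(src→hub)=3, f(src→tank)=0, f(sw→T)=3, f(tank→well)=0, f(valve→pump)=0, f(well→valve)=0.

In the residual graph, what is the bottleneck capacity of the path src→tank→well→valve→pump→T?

Residual capacities along the path: src→tank: 8, tank→well: 2, well→valve: 3, valve→pump: 8, pump→T: 6.
Minimum is 2.

2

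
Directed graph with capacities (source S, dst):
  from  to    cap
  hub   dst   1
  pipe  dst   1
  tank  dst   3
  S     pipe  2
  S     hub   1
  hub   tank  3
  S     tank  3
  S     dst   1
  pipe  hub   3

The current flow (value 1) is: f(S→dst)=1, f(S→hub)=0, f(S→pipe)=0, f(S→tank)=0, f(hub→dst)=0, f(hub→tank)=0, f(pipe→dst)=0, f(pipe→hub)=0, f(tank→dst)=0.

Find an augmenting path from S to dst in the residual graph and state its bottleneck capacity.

S→pipe→dst, bottleneck 1

Residual along S→pipe→dst: S→pipe: 2, pipe→dst: 1.
Bottleneck = min = 1.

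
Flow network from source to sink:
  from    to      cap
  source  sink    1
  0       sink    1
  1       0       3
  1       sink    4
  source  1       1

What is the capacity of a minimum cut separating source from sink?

Max flow = 2 (via 2 augmenting paths).
In the residual at optimum, the set reachable from source is {source}.
Cut edges: source->1 (cap 1), source->sink (cap 1). Sum = 2.

2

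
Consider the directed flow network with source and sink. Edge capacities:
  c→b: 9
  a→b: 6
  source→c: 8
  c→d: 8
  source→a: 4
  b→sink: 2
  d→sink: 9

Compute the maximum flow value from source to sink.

Augment source→c→d→sink: bottleneck 8. Total 8.
Augment source→a→b→sink: bottleneck 2. Total 10.
No augmenting path remains in the residual graph.

10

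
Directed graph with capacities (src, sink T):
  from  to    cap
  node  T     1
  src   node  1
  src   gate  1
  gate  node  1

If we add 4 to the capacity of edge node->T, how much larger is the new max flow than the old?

Original max flow = 1.
After raising cap(node->T), augmenting paths through that edge carry 1 more unit.
New max flow = 2. Increase = 1.

1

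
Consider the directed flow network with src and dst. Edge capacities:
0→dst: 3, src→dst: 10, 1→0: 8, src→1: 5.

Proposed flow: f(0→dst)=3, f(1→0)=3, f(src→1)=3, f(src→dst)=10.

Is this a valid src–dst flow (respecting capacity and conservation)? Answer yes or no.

Yes

Every edge has 0 ≤ f(e) ≤ cap(e).
At each intermediate node, inflow equals outflow.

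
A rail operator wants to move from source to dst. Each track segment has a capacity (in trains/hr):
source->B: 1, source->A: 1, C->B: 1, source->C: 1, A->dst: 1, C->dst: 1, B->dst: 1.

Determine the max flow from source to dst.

3

Augment source->A->dst: bottleneck 1. Total 1.
Augment source->C->dst: bottleneck 1. Total 2.
Augment source->B->dst: bottleneck 1. Total 3.
No augmenting path remains in the residual graph.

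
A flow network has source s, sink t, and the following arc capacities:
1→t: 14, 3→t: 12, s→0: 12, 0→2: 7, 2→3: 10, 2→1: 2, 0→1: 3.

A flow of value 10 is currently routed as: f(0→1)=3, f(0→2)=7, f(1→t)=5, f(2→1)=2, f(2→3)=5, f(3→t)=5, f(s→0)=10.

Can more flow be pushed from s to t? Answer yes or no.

Residual reachable from s: {0, s}; t is not reachable.
Saturated cut: 0→2, 0→1 with total capacity 10 = current flow value. Flow is maximum.

No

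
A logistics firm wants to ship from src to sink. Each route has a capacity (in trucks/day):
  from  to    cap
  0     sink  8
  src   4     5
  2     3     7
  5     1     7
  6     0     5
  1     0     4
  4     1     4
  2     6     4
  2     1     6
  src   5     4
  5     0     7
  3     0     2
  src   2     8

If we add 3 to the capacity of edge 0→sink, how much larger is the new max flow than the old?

Original max flow = 8.
After raising cap(0→sink), augmenting paths through that edge carry 3 more units.
New max flow = 11. Increase = 3.

3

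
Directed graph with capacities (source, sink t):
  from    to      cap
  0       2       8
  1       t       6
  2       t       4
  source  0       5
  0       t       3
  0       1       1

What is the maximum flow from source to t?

5

Augment source→0→t: bottleneck 3. Total 3.
Augment source→0→2→t: bottleneck 2. Total 5.
No augmenting path remains in the residual graph.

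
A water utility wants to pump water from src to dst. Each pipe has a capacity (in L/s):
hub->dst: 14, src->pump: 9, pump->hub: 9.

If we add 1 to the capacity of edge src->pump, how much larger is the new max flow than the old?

Original max flow = 9.
Even with extra capacity on src->pump, another cut of capacity 9 remains binding.
New max flow = 9. Increase = 0.

0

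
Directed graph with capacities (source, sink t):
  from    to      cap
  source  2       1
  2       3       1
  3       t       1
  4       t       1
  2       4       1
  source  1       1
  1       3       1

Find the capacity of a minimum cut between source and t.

2

Max flow = 2 (via 2 augmenting paths).
In the residual at optimum, the set reachable from source is {source}.
Cut edges: source->1 (cap 1), source->2 (cap 1). Sum = 2.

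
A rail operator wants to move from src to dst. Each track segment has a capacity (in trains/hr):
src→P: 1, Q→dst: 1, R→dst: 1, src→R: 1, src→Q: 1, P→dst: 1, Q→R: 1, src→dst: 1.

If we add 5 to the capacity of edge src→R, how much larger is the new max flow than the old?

Original max flow = 4.
Even with extra capacity on src→R, another cut of capacity 4 remains binding.
New max flow = 4. Increase = 0.

0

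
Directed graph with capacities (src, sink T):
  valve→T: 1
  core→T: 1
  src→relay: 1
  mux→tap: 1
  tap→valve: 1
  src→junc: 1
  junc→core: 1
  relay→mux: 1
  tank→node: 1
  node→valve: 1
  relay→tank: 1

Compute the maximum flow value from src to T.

2

Augment src→junc→core→T: bottleneck 1. Total 1.
Augment src→relay→tank→node→valve→T: bottleneck 1. Total 2.
No augmenting path remains in the residual graph.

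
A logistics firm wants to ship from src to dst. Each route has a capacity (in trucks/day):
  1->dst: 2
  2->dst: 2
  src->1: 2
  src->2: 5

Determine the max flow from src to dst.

Augment src->1->dst: bottleneck 2. Total 2.
Augment src->2->dst: bottleneck 2. Total 4.
No augmenting path remains in the residual graph.

4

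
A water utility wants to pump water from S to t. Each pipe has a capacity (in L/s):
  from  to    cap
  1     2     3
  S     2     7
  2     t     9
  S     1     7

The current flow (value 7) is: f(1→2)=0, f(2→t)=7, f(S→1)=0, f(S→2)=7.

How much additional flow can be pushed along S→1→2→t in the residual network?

Residual capacities along the path: S→1: 7, 1→2: 3, 2→t: 2.
Minimum is 2.

2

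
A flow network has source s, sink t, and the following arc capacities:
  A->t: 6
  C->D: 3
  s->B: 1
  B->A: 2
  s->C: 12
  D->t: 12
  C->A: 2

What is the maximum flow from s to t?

Augment s->C->D->t: bottleneck 3. Total 3.
Augment s->C->A->t: bottleneck 2. Total 5.
Augment s->B->A->t: bottleneck 1. Total 6.
No augmenting path remains in the residual graph.

6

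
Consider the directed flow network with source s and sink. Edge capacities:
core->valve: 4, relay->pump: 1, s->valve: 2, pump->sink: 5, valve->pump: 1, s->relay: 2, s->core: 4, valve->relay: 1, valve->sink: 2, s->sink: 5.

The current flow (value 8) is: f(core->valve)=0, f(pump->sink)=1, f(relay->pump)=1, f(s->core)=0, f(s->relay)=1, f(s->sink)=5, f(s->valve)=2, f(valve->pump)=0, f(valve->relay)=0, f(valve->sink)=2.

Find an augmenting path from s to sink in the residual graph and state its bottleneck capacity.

s->core->valve->pump->sink, bottleneck 1

Residual along s->core->valve->pump->sink: s->core: 4, core->valve: 4, valve->pump: 1, pump->sink: 4.
Bottleneck = min = 1.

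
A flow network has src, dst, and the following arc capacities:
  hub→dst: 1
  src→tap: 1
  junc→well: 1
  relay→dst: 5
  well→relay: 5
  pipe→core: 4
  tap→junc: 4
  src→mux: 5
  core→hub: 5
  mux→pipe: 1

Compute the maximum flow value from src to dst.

Augment src→tap→junc→well→relay→dst: bottleneck 1. Total 1.
Augment src→mux→pipe→core→hub→dst: bottleneck 1. Total 2.
No augmenting path remains in the residual graph.

2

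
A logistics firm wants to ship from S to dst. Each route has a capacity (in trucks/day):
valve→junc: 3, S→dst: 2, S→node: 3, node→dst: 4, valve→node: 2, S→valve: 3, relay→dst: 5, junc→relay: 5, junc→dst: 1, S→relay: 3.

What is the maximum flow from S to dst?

11

Augment S→dst: bottleneck 2. Total 2.
Augment S→node→dst: bottleneck 3. Total 5.
Augment S→relay→dst: bottleneck 3. Total 8.
Augment S→valve→node→dst: bottleneck 1. Total 9.
Augment S→valve→junc→dst: bottleneck 1. Total 10.
Augment S→valve→junc→relay→dst: bottleneck 1. Total 11.
No augmenting path remains in the residual graph.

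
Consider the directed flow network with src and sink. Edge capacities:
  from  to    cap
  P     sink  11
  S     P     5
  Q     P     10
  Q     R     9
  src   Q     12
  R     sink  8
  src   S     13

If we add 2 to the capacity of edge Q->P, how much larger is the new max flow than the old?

Original max flow = 17.
Edge Q->P does not cross the min cut (source side {S, src}), so extra capacity there cannot help.
New max flow = 17. Increase = 0.

0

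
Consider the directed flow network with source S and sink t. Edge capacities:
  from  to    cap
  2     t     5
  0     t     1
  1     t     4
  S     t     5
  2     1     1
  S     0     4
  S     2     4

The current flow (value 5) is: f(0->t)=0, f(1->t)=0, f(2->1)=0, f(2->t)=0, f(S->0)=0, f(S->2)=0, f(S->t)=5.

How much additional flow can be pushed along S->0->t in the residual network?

Residual capacities along the path: S->0: 4, 0->t: 1.
Minimum is 1.

1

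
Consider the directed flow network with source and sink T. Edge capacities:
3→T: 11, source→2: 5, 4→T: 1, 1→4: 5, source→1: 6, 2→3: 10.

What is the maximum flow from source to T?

6

Augment source→2→3→T: bottleneck 5. Total 5.
Augment source→1→4→T: bottleneck 1. Total 6.
No augmenting path remains in the residual graph.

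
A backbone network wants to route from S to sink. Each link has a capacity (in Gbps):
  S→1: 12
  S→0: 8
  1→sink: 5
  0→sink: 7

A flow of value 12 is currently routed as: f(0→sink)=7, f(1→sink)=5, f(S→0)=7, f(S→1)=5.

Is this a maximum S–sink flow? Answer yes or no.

Residual reachable from S: {0, 1, S}; sink is not reachable.
Saturated cut: 0→sink, 1→sink with total capacity 12 = current flow value. Flow is maximum.

Yes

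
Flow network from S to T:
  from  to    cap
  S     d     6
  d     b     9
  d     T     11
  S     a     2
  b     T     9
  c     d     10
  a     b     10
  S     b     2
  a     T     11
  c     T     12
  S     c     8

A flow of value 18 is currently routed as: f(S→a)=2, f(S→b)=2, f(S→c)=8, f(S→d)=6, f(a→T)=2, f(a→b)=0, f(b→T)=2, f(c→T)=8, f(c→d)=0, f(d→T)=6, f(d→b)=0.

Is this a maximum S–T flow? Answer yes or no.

Residual reachable from S: {S}; T is not reachable.
Saturated cut: S→c, S→d, S→a, S→b with total capacity 18 = current flow value. Flow is maximum.

Yes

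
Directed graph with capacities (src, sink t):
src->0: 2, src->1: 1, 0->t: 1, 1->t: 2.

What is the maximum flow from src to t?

2

Augment src->0->t: bottleneck 1. Total 1.
Augment src->1->t: bottleneck 1. Total 2.
No augmenting path remains in the residual graph.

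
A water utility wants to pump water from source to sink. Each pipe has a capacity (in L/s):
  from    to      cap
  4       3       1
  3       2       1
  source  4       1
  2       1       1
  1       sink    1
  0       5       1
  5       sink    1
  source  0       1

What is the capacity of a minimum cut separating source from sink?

2

Max flow = 2 (via 2 augmenting paths).
In the residual at optimum, the set reachable from source is {source}.
Cut edges: source->4 (cap 1), source->0 (cap 1). Sum = 2.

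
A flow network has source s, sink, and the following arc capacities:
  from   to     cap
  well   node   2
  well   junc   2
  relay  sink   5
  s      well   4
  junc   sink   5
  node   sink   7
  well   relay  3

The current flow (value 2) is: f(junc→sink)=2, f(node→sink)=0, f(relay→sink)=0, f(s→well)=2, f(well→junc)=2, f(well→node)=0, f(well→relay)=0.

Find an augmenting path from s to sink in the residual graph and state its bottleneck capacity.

s→well→relay→sink, bottleneck 2

Residual along s→well→relay→sink: s→well: 2, well→relay: 3, relay→sink: 5.
Bottleneck = min = 2.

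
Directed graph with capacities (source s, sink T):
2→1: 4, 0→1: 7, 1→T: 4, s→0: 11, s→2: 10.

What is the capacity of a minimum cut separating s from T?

4

Max flow = 4 (via 1 augmenting path).
In the residual at optimum, the set reachable from s is {0, 1, 2, s}.
Cut edges: 1→T (cap 4). Sum = 4.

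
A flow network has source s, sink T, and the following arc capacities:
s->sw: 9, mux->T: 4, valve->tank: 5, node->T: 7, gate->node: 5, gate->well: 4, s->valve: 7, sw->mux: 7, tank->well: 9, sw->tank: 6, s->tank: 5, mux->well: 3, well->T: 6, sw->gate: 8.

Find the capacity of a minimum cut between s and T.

15

Max flow = 15 (via 4 augmenting paths).
In the residual at optimum, the set reachable from s is {s, tank, valve, well}.
Cut edges: s->sw (cap 9), well->T (cap 6). Sum = 15.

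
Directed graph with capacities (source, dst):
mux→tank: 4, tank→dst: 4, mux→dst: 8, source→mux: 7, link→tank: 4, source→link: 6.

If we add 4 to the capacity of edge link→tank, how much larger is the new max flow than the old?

0

Original max flow = 11.
Even with extra capacity on link→tank, another cut of capacity 11 remains binding.
New max flow = 11. Increase = 0.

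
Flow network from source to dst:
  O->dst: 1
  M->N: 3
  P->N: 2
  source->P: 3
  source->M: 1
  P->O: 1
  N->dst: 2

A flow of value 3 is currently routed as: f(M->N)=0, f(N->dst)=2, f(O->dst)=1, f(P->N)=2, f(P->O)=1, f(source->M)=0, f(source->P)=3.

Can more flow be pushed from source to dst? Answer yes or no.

Residual reachable from source: {M, N, P, source}; dst is not reachable.
Saturated cut: P->O, N->dst with total capacity 3 = current flow value. Flow is maximum.

No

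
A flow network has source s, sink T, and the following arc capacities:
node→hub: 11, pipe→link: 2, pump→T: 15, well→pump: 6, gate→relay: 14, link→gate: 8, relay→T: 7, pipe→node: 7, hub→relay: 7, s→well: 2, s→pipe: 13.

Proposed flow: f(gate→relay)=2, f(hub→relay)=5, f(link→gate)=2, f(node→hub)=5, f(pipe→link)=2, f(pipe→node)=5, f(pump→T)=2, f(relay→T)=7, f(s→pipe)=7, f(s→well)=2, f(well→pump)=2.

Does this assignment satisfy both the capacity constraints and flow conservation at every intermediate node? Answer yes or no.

Yes

Every edge has 0 ≤ f(e) ≤ cap(e).
At each intermediate node, inflow equals outflow.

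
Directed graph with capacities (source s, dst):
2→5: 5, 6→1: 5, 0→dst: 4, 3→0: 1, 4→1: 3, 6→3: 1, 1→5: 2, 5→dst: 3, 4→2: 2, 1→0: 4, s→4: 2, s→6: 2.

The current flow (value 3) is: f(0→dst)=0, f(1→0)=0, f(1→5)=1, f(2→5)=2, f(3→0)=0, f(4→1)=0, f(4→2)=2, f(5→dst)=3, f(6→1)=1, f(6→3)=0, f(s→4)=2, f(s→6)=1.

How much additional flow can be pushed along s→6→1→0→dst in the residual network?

Residual capacities along the path: s→6: 1, 6→1: 4, 1→0: 4, 0→dst: 4.
Minimum is 1.

1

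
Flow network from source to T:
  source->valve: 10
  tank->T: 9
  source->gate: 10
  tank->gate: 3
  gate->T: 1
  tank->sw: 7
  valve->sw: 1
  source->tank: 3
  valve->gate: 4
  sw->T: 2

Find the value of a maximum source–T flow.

5

Augment source->tank->T: bottleneck 3. Total 3.
Augment source->gate->T: bottleneck 1. Total 4.
Augment source->valve->sw->T: bottleneck 1. Total 5.
No augmenting path remains in the residual graph.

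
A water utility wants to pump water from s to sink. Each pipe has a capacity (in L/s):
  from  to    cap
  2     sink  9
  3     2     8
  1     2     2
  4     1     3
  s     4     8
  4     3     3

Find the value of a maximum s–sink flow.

Augment s->4->1->2->sink: bottleneck 2. Total 2.
Augment s->4->3->2->sink: bottleneck 3. Total 5.
No augmenting path remains in the residual graph.

5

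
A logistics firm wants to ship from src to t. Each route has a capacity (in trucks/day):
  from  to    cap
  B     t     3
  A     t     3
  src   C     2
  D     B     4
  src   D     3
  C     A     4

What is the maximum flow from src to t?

5

Augment src→C→A→t: bottleneck 2. Total 2.
Augment src→D→B→t: bottleneck 3. Total 5.
No augmenting path remains in the residual graph.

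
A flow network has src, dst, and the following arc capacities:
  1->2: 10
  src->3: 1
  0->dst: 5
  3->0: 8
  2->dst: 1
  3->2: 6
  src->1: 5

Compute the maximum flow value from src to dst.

2

Augment src->3->0->dst: bottleneck 1. Total 1.
Augment src->1->2->dst: bottleneck 1. Total 2.
No augmenting path remains in the residual graph.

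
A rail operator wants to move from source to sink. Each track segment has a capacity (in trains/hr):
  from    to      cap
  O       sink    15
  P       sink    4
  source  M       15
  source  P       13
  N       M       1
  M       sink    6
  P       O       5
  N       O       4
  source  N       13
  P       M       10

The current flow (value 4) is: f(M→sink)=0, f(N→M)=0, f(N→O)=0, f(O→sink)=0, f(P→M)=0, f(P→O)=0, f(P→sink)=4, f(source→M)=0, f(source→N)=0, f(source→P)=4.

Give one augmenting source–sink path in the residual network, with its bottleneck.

Residual along source→M→sink: source→M: 15, M→sink: 6.
Bottleneck = min = 6.

source→M→sink, bottleneck 6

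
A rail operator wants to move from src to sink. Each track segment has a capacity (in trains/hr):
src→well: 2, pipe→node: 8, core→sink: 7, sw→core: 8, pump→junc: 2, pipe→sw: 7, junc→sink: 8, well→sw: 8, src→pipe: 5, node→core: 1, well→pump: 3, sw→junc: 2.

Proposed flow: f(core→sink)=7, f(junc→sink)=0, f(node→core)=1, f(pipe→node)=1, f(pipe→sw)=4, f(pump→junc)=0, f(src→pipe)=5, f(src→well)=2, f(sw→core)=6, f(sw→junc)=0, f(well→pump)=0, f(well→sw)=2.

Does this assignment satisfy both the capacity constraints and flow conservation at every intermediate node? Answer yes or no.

Every edge has 0 ≤ f(e) ≤ cap(e).
At each intermediate node, inflow equals outflow.

Yes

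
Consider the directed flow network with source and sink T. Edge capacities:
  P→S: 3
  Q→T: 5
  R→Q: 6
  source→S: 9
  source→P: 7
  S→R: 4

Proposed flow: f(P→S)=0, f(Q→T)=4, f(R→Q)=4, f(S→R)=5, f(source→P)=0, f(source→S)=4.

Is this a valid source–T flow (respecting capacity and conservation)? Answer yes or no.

No

Capacity violated on S→R: flow 5 > capacity 4.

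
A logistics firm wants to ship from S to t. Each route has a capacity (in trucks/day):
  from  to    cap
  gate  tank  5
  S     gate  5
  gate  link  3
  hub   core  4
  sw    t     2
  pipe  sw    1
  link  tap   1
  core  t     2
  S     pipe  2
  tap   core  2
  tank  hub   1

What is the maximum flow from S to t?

Augment S->pipe->sw->t: bottleneck 1. Total 1.
Augment S->gate->link->tap->core->t: bottleneck 1. Total 2.
Augment S->gate->tank->hub->core->t: bottleneck 1. Total 3.
No augmenting path remains in the residual graph.

3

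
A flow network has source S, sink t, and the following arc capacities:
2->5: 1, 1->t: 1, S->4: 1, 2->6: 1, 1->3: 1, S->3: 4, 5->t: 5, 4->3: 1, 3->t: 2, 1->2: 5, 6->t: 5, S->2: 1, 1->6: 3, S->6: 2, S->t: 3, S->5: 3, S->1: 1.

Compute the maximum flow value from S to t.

12

Augment S->t: bottleneck 3. Total 3.
Augment S->1->t: bottleneck 1. Total 4.
Augment S->6->t: bottleneck 2. Total 6.
Augment S->5->t: bottleneck 3. Total 9.
Augment S->3->t: bottleneck 2. Total 11.
Augment S->2->6->t: bottleneck 1. Total 12.
No augmenting path remains in the residual graph.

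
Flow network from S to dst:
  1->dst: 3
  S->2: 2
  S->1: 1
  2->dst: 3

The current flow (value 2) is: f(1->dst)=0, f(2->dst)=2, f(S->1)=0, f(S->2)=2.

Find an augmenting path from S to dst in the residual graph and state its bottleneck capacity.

Residual along S->1->dst: S->1: 1, 1->dst: 3.
Bottleneck = min = 1.

S->1->dst, bottleneck 1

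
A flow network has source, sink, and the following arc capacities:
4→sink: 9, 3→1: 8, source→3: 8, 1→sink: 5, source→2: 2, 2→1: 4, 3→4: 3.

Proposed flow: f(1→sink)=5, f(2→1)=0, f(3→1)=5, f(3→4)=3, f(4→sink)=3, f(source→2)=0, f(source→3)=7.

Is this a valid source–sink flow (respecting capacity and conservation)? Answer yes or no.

Conservation fails at 3: inflow 7 ≠ outflow 8.

No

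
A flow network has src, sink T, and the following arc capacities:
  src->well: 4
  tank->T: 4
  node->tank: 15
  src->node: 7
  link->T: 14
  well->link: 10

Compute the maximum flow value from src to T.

Augment src->well->link->T: bottleneck 4. Total 4.
Augment src->node->tank->T: bottleneck 4. Total 8.
No augmenting path remains in the residual graph.

8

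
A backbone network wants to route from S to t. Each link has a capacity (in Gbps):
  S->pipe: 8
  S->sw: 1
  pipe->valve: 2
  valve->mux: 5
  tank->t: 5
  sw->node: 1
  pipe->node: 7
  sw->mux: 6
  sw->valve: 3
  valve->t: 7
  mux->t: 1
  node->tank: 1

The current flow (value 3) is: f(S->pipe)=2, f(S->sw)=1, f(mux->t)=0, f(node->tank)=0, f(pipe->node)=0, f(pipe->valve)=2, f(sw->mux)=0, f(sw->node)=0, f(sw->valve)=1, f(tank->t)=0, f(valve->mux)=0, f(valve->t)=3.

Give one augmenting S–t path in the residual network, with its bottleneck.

S->pipe->node->tank->t, bottleneck 1

Residual along S->pipe->node->tank->t: S->pipe: 6, pipe->node: 7, node->tank: 1, tank->t: 5.
Bottleneck = min = 1.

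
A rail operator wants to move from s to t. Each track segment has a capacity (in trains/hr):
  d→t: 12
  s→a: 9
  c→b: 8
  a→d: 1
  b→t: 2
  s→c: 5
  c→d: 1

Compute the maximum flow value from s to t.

4

Augment s→a→d→t: bottleneck 1. Total 1.
Augment s→c→d→t: bottleneck 1. Total 2.
Augment s→c→b→t: bottleneck 2. Total 4.
No augmenting path remains in the residual graph.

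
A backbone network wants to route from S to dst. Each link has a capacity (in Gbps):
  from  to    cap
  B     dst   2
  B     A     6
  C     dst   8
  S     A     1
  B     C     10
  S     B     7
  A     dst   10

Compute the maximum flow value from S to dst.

Augment S→B→dst: bottleneck 2. Total 2.
Augment S→A→dst: bottleneck 1. Total 3.
Augment S→B→A→dst: bottleneck 5. Total 8.
No augmenting path remains in the residual graph.

8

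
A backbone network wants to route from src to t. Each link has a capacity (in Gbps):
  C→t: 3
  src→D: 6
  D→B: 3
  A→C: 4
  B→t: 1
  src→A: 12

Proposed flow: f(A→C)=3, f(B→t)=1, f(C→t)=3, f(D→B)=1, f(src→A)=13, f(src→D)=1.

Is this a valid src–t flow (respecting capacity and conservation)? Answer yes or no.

No

Capacity violated on src→A: flow 13 > capacity 12.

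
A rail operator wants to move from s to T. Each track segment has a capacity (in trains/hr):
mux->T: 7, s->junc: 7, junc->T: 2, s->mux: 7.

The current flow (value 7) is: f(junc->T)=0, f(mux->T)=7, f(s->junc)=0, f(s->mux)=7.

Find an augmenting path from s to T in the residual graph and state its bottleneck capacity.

s->junc->T, bottleneck 2

Residual along s->junc->T: s->junc: 7, junc->T: 2.
Bottleneck = min = 2.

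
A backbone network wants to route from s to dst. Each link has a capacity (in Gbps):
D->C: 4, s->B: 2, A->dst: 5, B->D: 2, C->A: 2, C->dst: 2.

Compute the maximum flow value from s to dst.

Augment s->B->D->C->dst: bottleneck 2. Total 2.
No augmenting path remains in the residual graph.

2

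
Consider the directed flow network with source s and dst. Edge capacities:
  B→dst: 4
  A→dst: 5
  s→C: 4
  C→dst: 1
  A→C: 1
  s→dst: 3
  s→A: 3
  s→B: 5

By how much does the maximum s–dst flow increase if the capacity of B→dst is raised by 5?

Original max flow = 11.
After raising cap(B→dst), augmenting paths through that edge carry 1 more unit.
New max flow = 12. Increase = 1.

1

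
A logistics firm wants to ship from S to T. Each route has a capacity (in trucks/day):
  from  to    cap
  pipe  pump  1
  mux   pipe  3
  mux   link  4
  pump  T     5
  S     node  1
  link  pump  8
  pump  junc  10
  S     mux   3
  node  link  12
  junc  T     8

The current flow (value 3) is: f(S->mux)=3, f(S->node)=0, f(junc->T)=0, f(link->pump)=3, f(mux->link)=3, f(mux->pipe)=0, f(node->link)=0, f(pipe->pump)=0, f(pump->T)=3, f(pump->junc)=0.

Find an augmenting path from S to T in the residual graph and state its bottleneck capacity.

S->node->link->pump->T, bottleneck 1

Residual along S->node->link->pump->T: S->node: 1, node->link: 12, link->pump: 5, pump->T: 2.
Bottleneck = min = 1.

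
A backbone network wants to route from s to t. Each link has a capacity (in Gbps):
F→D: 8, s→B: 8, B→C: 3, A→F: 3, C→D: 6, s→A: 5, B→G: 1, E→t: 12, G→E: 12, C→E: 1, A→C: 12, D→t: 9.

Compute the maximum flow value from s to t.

Augment s→B→G→E→t: bottleneck 1. Total 1.
Augment s→B→C→E→t: bottleneck 1. Total 2.
Augment s→B→C→D→t: bottleneck 2. Total 4.
Augment s→A→C→D→t: bottleneck 4. Total 8.
Augment s→A→F→D→t: bottleneck 1. Total 9.
No augmenting path remains in the residual graph.

9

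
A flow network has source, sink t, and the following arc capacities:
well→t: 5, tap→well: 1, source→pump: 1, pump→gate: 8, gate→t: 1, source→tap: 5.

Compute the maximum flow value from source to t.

Augment source→pump→gate→t: bottleneck 1. Total 1.
Augment source→tap→well→t: bottleneck 1. Total 2.
No augmenting path remains in the residual graph.

2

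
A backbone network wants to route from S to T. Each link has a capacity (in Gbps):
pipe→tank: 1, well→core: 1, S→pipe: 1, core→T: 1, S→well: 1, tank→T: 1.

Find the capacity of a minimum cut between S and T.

Max flow = 2 (via 2 augmenting paths).
In the residual at optimum, the set reachable from S is {S}.
Cut edges: S→pipe (cap 1), S→well (cap 1). Sum = 2.

2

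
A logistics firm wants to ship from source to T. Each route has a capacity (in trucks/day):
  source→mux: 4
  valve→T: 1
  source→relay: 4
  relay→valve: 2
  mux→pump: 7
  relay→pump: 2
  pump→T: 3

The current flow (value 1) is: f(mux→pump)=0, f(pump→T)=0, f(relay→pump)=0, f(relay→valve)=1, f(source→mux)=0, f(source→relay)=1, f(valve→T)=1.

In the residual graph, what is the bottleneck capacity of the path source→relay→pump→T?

Residual capacities along the path: source→relay: 3, relay→pump: 2, pump→T: 3.
Minimum is 2.

2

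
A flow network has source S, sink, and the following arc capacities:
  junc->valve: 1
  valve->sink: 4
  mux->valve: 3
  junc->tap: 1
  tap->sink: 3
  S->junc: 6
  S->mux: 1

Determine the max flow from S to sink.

Augment S->junc->valve->sink: bottleneck 1. Total 1.
Augment S->junc->tap->sink: bottleneck 1. Total 2.
Augment S->mux->valve->sink: bottleneck 1. Total 3.
No augmenting path remains in the residual graph.

3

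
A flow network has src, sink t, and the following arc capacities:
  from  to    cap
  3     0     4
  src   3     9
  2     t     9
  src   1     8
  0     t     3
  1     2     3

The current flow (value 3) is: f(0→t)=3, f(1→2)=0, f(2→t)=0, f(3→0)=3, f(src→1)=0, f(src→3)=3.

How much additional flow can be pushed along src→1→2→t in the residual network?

Residual capacities along the path: src→1: 8, 1→2: 3, 2→t: 9.
Minimum is 3.

3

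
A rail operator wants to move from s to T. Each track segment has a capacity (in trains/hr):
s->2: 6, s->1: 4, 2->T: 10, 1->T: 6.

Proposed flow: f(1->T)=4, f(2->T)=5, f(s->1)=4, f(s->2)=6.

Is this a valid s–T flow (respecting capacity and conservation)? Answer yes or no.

No

Conservation fails at 2: inflow 6 ≠ outflow 5.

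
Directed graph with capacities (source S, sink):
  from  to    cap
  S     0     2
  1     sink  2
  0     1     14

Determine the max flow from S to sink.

2

Augment S->0->1->sink: bottleneck 2. Total 2.
No augmenting path remains in the residual graph.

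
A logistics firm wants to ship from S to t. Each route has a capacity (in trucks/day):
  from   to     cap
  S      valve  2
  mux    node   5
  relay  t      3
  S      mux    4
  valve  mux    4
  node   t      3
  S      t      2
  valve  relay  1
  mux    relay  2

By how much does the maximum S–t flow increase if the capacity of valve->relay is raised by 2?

Original max flow = 8.
Edge valve->relay does not cross the min cut (source side {S}), so extra capacity there cannot help.
New max flow = 8. Increase = 0.

0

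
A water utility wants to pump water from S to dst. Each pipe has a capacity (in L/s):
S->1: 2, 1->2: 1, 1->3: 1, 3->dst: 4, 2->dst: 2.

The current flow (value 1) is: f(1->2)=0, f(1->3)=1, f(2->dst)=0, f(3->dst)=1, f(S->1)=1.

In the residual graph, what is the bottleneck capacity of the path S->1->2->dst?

1

Residual capacities along the path: S->1: 1, 1->2: 1, 2->dst: 2.
Minimum is 1.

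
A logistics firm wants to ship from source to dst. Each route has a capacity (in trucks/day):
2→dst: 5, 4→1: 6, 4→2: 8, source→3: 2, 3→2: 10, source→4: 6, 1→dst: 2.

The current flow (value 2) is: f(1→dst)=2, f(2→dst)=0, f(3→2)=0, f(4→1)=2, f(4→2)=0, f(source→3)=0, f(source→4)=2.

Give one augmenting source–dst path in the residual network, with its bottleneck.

source→4→2→dst, bottleneck 4

Residual along source→4→2→dst: source→4: 4, 4→2: 8, 2→dst: 5.
Bottleneck = min = 4.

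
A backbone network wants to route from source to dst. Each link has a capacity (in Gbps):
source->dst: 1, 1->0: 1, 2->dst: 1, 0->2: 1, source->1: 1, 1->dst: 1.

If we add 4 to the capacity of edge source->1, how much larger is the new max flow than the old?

1

Original max flow = 2.
After raising cap(source->1), augmenting paths through that edge carry 1 more unit.
New max flow = 3. Increase = 1.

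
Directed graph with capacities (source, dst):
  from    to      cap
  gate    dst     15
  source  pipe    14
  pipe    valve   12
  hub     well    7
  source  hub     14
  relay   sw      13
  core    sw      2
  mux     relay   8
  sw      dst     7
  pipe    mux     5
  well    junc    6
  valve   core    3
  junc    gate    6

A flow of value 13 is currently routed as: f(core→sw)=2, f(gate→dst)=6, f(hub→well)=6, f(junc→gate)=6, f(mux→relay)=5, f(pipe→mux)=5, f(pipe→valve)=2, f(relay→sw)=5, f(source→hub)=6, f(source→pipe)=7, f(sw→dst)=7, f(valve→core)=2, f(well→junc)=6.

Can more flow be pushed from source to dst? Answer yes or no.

Residual reachable from source: {core, hub, pipe, source, valve, well}; dst is not reachable.
Saturated cut: well→junc, pipe→mux, core→sw with total capacity 13 = current flow value. Flow is maximum.

No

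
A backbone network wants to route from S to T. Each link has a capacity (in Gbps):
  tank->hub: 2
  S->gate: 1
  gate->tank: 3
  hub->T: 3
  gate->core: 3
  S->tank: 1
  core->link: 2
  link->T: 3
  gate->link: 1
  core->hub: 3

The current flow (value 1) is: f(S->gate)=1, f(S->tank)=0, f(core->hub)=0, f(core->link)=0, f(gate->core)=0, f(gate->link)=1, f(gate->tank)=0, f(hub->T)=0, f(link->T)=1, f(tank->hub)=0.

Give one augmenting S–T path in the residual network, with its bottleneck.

Residual along S->tank->hub->T: S->tank: 1, tank->hub: 2, hub->T: 3.
Bottleneck = min = 1.

S->tank->hub->T, bottleneck 1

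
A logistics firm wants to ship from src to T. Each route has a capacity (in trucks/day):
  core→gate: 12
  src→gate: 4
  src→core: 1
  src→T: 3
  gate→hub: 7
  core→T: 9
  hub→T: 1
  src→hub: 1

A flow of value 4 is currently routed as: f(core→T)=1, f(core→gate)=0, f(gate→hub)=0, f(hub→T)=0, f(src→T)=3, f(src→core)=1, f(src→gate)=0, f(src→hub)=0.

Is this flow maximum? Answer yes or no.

No

Residual path src→hub→T has bottleneck 1 > 0.
Pushing 1 along it raises the flow to 5, so the given flow is not maximum.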